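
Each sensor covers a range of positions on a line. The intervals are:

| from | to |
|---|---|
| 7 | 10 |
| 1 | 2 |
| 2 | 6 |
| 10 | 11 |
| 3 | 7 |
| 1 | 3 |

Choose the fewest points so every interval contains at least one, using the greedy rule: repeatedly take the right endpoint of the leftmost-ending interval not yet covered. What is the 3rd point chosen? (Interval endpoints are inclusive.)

Process intervals by earliest right end; each time one isn't hit yet, stab at its right endpoint.
By right end: [1,2]  [1,3]  [2,6]  [3,7]  [7,10]  [10,11]
[1,2] uncovered → point at 2; [3,7] uncovered → point at 7; [10,11] uncovered → point at 11.
Points: 2, 7, 11 (3 total).

11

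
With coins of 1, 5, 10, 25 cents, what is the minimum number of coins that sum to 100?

Greedy: take as many of the largest coin as possible, then repeat with the remainder.
100 − 4×25→0
Total coins = 4 = 4

4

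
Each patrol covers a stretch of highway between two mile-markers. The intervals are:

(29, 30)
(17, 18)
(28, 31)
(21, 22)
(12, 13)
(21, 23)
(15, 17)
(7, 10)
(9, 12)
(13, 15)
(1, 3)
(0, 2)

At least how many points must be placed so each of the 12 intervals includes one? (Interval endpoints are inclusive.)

Sorted: [0,2] [1,3] [7,10] [9,12] [12,13] [13,15] [15,17] [17,18] [21,22] [21,23] [29,30] [28,31]
{[0,2],[1,3]} hit by 2; {[7,10],[9,12]} hit by 10; {[12,13],[13,15]} hit by 13; {[15,17],[17,18]} hit by 17; {[21,22],[21,23]} hit by 22; {[29,30],[28,31]} hit by 30.
Points: 2, 10, 13, 17, 22, 30 (6 total).

6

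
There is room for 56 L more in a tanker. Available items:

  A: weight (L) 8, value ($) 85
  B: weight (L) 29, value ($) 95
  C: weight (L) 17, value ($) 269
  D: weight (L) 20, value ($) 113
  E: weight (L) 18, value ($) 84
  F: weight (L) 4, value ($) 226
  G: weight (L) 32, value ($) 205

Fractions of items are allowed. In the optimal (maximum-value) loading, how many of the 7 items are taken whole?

3

Ratios (sorted): F 56.50, C 15.82, A 10.62, G 6.41, D 5.65, E 4.67, B 3.28
take F (4 @ 226); take C (17 @ 269); take A (8 @ 85); take 27/32 of G → 172.97. Capacity used 56/56.
3 item(s) taken whole; one partial (take 27/32 of G).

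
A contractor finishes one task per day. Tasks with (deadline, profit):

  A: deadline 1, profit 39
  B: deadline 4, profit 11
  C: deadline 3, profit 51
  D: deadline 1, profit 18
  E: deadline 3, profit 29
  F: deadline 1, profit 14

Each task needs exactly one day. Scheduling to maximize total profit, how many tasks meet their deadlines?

Take jobs in profit order; each goes to the latest open slot no later than its deadline.
By profit: C(d3,51), A(d1,39), E(d3,29), D(d1,18), F(d1,14), B(d4,11)
C→slot 3; A→slot 1; E→slot 2; D skipped; F skipped; B→slot 4.
4 of 6 scheduled.

4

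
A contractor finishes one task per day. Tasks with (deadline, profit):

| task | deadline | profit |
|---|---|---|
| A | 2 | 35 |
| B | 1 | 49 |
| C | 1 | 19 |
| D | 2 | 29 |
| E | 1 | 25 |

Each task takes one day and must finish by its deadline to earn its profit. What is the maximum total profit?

Sort by profit descending; place each in the latest free slot ≤ its deadline.
Profit order: B=49 A=35 D=29 E=25 C=19
Assign: B→slot 1, A→slot 2, D skipped, E skipped, C skipped.
Slots: [1:B] [2:A]
Profit = 49 + 35 = 84

84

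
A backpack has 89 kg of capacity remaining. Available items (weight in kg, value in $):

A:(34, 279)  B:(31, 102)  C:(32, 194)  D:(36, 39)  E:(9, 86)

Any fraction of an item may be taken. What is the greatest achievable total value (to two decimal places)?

605.06

Ratios (sorted): E 9.56, A 8.21, C 6.06, B 3.29, D 1.08
take E (9 @ 86); take A (34 @ 279); take C (32 @ 194); take 14/31 of B → 46.06. Capacity used 89/89.
Total value = 605.06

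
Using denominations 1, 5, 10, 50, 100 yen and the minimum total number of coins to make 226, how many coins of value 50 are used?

Use the largest denomination that fits, subtract, and repeat.
226 = 2×100 + 2×10 + 1×5 + 1×1
Count of 50: 0

0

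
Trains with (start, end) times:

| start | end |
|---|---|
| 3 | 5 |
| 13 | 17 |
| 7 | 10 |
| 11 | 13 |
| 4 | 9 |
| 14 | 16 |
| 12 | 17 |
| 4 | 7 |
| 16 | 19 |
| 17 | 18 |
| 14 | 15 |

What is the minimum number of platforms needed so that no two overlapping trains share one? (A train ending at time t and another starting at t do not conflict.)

Count concurrent intervals with a sweep; the peak is the room count.
starts: [3, 4, 4, 7, 11, 12, 13, 14, 14, 16, 17]
ends:   [5, 7, 9, 10, 13, 15, 16, 17, 17, 18, 19]
s3→1 s4→2 s4→3 e5→2 e7→1 s7→2 e9→1 e10→0 s11→1 s12→2 e13→1 s13→2 s14→3 s14→4  — peak 4.

4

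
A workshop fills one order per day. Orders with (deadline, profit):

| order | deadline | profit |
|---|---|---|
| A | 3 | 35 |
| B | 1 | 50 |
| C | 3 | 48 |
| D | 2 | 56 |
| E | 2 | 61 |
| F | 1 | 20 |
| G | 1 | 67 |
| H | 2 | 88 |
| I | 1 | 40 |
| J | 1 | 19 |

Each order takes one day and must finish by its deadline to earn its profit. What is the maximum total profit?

203

Sort by profit descending; place each in the latest free slot ≤ its deadline.
Profit order: H=88 G=67 E=61 D=56 B=50 C=48 I=40 A=35 F=20 J=19
Assign: H→slot 2, G→slot 1, E skipped, D skipped, B skipped, C→slot 3, I skipped, A skipped, F skipped, J skipped.
Slots: [1:G] [2:H] [3:C]
Profit = 67 + 88 + 48 = 203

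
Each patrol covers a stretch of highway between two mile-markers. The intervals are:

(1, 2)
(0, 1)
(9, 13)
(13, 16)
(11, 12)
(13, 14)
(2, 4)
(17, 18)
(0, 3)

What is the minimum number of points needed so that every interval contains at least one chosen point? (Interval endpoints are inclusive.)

5

By right end: [0,1]  [1,2]  [0,3]  [2,4]  [11,12]  [9,13]  [13,14]  [13,16]  [17,18]
[0,1] uncovered → point at 1; [2,4] uncovered → point at 4; [11,12] uncovered → point at 12; [13,14] uncovered → point at 14; [17,18] uncovered → point at 18.
Points: 1, 4, 12, 14, 18 (5 total).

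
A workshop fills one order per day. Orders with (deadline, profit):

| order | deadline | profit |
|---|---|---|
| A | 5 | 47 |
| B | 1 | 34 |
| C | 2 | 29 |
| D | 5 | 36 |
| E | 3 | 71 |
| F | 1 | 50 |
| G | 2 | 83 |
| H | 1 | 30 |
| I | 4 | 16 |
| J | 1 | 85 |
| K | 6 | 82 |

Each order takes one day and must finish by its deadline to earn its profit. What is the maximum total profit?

Profit order: J=85 G=83 K=82 E=71 F=50 A=47 D=36 B=34 H=30 C=29 I=16
Assign: J→slot 1, G→slot 2, K→slot 6, E→slot 3, F skipped, A→slot 5, D→slot 4, B skipped, H skipped, C skipped, I skipped.
Slots: [1:J] [2:G] [3:E] [4:D] [5:A] [6:K]
Profit = 85 + 83 + 71 + 36 + 47 + 82 = 404

404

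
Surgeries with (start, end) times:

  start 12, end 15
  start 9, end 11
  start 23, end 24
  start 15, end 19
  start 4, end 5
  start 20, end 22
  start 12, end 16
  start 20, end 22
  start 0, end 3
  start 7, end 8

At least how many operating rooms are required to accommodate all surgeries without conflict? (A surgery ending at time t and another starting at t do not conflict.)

2

Events (time:±→running): 0:+→1 3:-→0 4:+→1 5:-→0 7:+→1 8:-→0 9:+→1 11:-→0 12:+→1 12:+→2 … peak 2.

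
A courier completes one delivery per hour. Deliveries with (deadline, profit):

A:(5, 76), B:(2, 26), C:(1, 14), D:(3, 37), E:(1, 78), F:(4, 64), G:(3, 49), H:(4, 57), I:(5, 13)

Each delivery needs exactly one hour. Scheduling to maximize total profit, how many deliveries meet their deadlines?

5

By profit: E(d1,78), A(d5,76), F(d4,64), H(d4,57), G(d3,49), D(d3,37), B(d2,26), C(d1,14), I(d5,13)
E→slot 1; A→slot 5; F→slot 4; H→slot 3; G→slot 2; D skipped; B skipped; C skipped; I skipped.
5 of 9 scheduled.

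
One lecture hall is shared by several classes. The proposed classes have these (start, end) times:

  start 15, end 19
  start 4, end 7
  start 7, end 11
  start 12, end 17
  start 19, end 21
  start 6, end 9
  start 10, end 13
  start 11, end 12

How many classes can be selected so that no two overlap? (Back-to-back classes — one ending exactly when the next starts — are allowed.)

Sort by end time and greedily take each interval whose start is ≥ the last chosen end.
Sorted by end: (4,7)  (6,9)  (7,11)  (11,12)  (10,13)  (12,17)  (15,19)  (19,21)
take (4,7); take (7,11); take (11,12); take (12,17); take (19,21).
Selected 5 classes.

5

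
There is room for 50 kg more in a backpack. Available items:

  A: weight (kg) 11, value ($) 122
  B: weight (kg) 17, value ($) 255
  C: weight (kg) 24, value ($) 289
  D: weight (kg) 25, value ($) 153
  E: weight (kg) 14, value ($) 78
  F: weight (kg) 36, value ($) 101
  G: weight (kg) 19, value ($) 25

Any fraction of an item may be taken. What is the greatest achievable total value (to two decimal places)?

643.82

Sort by value per unit weight and fill in that order.
Ratios (sorted): B 15.00, C 12.04, A 11.09, D 6.12, E 5.57, F 2.81, G 1.32
take B (17 @ 255); take C (24 @ 289); take 9/11 of A → 99.82. Capacity used 50/50.
Total value = 643.82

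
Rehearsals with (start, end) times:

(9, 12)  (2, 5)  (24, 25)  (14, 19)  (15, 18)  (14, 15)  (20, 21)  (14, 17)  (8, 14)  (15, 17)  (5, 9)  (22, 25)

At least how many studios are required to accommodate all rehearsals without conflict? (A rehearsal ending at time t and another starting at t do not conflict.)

4

starts: [2, 5, 8, 9, 14, 14, 14, 15, 15, 20, 22, 24]
ends:   [5, 9, 12, 14, 15, 17, 17, 18, 19, 21, 25, 25]
s2→1 e5→0 s5→1 s8→2 e9→1 s9→2 e12→1 e14→0 s14→1 s14→2 s14→3 e15→2 s15→3 s15→4  — peak 4.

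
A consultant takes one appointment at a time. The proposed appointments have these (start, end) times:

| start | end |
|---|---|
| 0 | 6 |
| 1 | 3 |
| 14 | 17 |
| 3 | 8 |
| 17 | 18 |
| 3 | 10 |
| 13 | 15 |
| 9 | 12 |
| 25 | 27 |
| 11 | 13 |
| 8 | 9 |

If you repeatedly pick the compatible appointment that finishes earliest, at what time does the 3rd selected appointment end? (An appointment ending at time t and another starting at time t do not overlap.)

Order by finish time; keep every interval that doesn't clash with the previous kept one.
By end time: (1,3), (0,6), (3,8), (8,9), (3,10), (9,12), (11,13), (13,15), (14,17), (17,18), (25,27).
Pick (1,3); next start ≥ 3 → (3,8); next start ≥ 8 → (8,9); next start ≥ 9 → (9,12); next start ≥ 12 → (13,15); next start ≥ 15 → (17,18); next start ≥ 18 → (25,27).
Selected: (1,3) (3,8) (8,9) (9,12) (13,15) (17,18) (25,27)

9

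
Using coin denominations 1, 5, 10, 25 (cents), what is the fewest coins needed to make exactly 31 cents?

Use the largest denomination that fits, subtract, and repeat.
31 − 1×25→6 − 1×5→1 − 1×1→0
Total coins = 1 + 1 + 1 = 3

3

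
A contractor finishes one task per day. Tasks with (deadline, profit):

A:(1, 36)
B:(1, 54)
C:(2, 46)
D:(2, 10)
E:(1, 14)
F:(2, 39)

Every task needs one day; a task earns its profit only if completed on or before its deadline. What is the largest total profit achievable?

Take jobs in profit order; each goes to the latest open slot no later than its deadline.
Profit order: B=54 C=46 F=39 A=36 E=14 D=10
Assign: B→slot 1, C→slot 2, F skipped, A skipped, E skipped, D skipped.
Slots: [1:B] [2:C]
Profit = 54 + 46 = 100

100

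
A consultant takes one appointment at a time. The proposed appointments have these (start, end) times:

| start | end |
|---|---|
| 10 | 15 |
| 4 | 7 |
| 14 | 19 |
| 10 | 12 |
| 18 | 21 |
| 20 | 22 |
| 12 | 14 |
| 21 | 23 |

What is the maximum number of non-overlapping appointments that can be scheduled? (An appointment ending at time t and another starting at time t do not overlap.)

5

By end time: (4,7), (10,12), (12,14), (10,15), (14,19), (18,21), (20,22), (21,23).
Pick (4,7); next start ≥ 7 → (10,12); next start ≥ 12 → (12,14); next start ≥ 14 → (14,19); next start ≥ 19 → (20,22).
Selected 5 appointments.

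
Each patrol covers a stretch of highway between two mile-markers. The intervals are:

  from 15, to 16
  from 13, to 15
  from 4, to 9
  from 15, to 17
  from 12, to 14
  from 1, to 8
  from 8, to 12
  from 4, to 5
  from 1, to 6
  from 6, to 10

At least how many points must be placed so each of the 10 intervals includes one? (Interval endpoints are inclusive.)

4

Process intervals by earliest right end; each time one isn't hit yet, stab at its right endpoint.
By right end: [4,5]  [1,6]  [1,8]  [4,9]  [6,10]  [8,12]  [12,14]  [13,15]  [15,16]  [15,17]
[4,5] uncovered → point at 5; [6,10] uncovered → point at 10; [12,14] uncovered → point at 14; [15,16] uncovered → point at 16.
Points: 5, 10, 14, 16 (4 total).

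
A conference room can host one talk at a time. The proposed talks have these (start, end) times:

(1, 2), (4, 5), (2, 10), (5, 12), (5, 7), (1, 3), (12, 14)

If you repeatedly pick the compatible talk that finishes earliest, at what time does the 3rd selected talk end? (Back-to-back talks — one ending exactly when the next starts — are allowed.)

By end time: (1,2), (1,3), (4,5), (5,7), (2,10), (5,12), (12,14).
Pick (1,2); next start ≥ 2 → (4,5); next start ≥ 5 → (5,7); next start ≥ 7 → (12,14).
Selected: (1,2) (4,5) (5,7) (12,14)

7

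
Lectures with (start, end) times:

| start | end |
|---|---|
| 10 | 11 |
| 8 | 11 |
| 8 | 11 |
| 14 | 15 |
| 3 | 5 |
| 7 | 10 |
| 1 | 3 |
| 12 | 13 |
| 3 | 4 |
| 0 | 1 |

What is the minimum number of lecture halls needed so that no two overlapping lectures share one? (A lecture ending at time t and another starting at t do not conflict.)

3

starts: [0, 1, 3, 3, 7, 8, 8, 10, 12, 14]
ends:   [1, 3, 4, 5, 10, 11, 11, 11, 13, 15]
s0→1 e1→0 s1→1 e3→0 s3→1 s3→2 e4→1 e5→0 s7→1 s8→2 s8→3  — peak 3.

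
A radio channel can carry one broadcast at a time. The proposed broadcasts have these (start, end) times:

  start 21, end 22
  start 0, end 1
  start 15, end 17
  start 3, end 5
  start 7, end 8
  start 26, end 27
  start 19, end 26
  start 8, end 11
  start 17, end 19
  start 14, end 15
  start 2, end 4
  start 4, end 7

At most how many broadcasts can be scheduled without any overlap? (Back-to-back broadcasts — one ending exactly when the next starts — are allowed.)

10

Greedy by earliest finish: after sorting by end time, pick each interval compatible with the last pick.
By end time: (0,1), (2,4), (3,5), (4,7), (7,8), (8,11), (14,15), (15,17), (17,19), (21,22), (19,26), (26,27).
Pick (0,1); next start ≥ 1 → (2,4); next start ≥ 4 → (4,7); next start ≥ 7 → (7,8); next start ≥ 8 → (8,11); next start ≥ 11 → (14,15); next start ≥ 15 → (15,17); next start ≥ 17 → (17,19); next start ≥ 19 → (21,22); next start ≥ 22 → (26,27).
Selected 10 broadcasts.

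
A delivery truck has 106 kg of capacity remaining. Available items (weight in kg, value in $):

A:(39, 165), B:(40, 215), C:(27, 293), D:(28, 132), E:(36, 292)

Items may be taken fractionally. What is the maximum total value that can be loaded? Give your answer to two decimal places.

Greedy by value/weight ratio, highest first.
Order: C (293/27=10.85) > E (292/36=8.11) > B (215/40=5.38) > D (132/28=4.71) > A (165/39=4.23)
Fill: take C (27 @ 293) → take E (36 @ 292) → take B (40 @ 215) → take 3/28 of D → 14.14; 106/106 used.
Total value = 814.14

814.14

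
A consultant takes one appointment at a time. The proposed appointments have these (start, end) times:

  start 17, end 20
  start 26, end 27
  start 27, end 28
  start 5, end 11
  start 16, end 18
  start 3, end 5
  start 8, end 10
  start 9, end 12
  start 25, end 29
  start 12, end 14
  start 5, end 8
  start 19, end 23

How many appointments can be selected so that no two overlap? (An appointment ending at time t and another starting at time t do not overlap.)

8

Sort by end time and greedily take each interval whose start is ≥ the last chosen end.
By end time: (3,5), (5,8), (8,10), (5,11), (9,12), (12,14), (16,18), (17,20), (19,23), (26,27), (27,28), (25,29).
Pick (3,5); next start ≥ 5 → (5,8); next start ≥ 8 → (8,10); next start ≥ 10 → (12,14); next start ≥ 14 → (16,18); next start ≥ 18 → (19,23); next start ≥ 23 → (26,27); next start ≥ 27 → (27,28).
Selected 8 appointments.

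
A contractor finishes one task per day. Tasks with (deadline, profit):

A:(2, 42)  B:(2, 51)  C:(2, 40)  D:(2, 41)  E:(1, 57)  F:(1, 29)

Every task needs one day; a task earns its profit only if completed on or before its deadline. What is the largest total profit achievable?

108

Take jobs in profit order; each goes to the latest open slot no later than its deadline.
Profit order: E=57 B=51 A=42 D=41 C=40 F=29
Assign: E→slot 1, B→slot 2, A skipped, D skipped, C skipped, F skipped.
Slots: [1:E] [2:B]
Profit = 57 + 51 = 108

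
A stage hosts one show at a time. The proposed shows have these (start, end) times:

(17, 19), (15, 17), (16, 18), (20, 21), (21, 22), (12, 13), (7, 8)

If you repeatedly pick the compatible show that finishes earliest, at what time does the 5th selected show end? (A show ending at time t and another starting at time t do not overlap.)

21

Greedy by earliest finish: after sorting by end time, pick each interval compatible with the last pick.
By end time: (7,8), (12,13), (15,17), (16,18), (17,19), (20,21), (21,22).
Pick (7,8); next start ≥ 8 → (12,13); next start ≥ 13 → (15,17); next start ≥ 17 → (17,19); next start ≥ 19 → (20,21); next start ≥ 21 → (21,22).
Selected: (7,8) (12,13) (15,17) (17,19) (20,21) (21,22)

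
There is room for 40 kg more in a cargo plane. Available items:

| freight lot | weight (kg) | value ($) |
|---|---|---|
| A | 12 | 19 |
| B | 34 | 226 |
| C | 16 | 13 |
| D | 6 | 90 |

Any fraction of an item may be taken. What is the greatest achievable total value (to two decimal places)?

Ratios (sorted): D 15.00, B 6.65, A 1.58, C 0.81
take D (6 @ 90); take B (34 @ 226). Capacity used 40/40.
Total value = 316.00

316.00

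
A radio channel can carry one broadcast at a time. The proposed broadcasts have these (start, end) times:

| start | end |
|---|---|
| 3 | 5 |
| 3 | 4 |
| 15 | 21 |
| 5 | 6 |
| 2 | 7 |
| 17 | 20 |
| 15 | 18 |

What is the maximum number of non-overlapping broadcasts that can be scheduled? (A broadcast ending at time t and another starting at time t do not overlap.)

By end time: (3,4), (3,5), (5,6), (2,7), (15,18), (17,20), (15,21).
Pick (3,4); next start ≥ 4 → (5,6); next start ≥ 6 → (15,18).
Selected 3 broadcasts.

3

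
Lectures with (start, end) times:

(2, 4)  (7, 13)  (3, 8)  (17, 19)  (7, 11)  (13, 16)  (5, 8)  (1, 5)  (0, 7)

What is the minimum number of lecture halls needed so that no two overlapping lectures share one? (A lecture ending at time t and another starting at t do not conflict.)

The answer is the maximum number of intervals overlapping at any instant.
Events (time:±→running): 0:+→1 1:+→2 2:+→3 3:+→4 … peak 4.

4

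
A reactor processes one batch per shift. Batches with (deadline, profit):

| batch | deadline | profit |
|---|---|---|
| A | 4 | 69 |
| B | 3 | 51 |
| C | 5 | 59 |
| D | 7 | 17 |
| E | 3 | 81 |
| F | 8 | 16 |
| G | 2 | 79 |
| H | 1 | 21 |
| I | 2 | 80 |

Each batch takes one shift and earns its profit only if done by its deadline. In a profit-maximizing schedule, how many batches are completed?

7

Sort by profit descending; place each in the latest free slot ≤ its deadline.
By profit: E(d3,81), I(d2,80), G(d2,79), A(d4,69), C(d5,59), B(d3,51), H(d1,21), D(d7,17), F(d8,16)
E→slot 3; I→slot 2; G→slot 1; A→slot 4; C→slot 5; B skipped; H skipped; D→slot 7; F→slot 8.
7 of 9 scheduled.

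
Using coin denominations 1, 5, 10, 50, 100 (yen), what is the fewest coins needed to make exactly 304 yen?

Use the largest denomination that fits, subtract, and repeat.
304 = 3×100 + 4×1
Total coins = 3 + 4 = 7

7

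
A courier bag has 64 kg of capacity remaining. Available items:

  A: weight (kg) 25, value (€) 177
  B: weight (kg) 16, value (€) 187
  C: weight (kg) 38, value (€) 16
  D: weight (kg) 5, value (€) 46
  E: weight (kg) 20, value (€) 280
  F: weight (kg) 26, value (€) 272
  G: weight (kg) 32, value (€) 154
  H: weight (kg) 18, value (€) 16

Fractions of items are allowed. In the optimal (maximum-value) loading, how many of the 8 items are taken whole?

3

Order: E (280/20=14.00) > B (187/16=11.69) > F (272/26=10.46) > D (46/5=9.20) > A (177/25=7.08) > G (154/32=4.81) > H (16/18=0.89) > C (16/38=0.42)
Fill: take E (20 @ 280) → take B (16 @ 187) → take F (26 @ 272) → take 2/5 of D → 18.40; 64/64 used.
3 item(s) taken whole; one partial (take 2/5 of D).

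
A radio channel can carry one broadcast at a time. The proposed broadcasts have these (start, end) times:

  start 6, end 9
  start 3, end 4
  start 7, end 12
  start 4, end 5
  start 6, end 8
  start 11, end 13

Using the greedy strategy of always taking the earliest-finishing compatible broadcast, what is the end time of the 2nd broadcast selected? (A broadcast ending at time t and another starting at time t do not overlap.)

By end time: (3,4), (4,5), (6,8), (6,9), (7,12), (11,13).
Pick (3,4); next start ≥ 4 → (4,5); next start ≥ 5 → (6,8); next start ≥ 8 → (11,13).
Selected: (3,4) (4,5) (6,8) (11,13)

5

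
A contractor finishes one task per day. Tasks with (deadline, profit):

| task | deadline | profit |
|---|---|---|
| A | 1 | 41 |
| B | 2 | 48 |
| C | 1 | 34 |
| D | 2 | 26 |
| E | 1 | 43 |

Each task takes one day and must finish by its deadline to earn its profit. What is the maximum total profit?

By profit: B(d2,48), E(d1,43), A(d1,41), C(d1,34), D(d2,26)
B→slot 2; E→slot 1; A skipped; C skipped; D skipped.
Profit = 43 + 48 = 91

91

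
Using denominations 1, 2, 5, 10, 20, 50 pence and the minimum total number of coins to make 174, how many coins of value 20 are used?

Use the largest denomination that fits, subtract, and repeat.
174 − 3×50→24 − 1×20→4 − 2×2→0
Count of 20: 1

1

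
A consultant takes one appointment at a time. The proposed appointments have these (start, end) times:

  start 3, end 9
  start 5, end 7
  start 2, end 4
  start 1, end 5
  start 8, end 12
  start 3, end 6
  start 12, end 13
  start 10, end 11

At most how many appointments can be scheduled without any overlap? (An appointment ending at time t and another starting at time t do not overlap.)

Sorted by end: (2,4)  (1,5)  (3,6)  (5,7)  (3,9)  (10,11)  (8,12)  (12,13)
take (2,4); take (5,7); take (10,11); take (12,13).
Selected 4 appointments.

4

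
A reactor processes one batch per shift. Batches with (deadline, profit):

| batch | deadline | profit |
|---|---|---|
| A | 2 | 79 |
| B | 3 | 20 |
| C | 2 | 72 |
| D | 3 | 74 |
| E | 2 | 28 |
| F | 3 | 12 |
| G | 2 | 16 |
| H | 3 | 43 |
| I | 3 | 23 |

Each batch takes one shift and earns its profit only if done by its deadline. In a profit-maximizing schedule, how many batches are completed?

3

Sort by profit descending; place each in the latest free slot ≤ its deadline.
Profit order: A=79 D=74 C=72 H=43 E=28 I=23 B=20 G=16 F=12
Assign: A→slot 2, D→slot 3, C→slot 1, H skipped, E skipped, I skipped, B skipped, G skipped, F skipped.
Slots: [1:C] [2:A] [3:D]
3 of 9 scheduled.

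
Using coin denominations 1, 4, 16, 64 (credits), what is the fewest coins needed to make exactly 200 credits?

200 = 3×64 + 2×4
Total coins = 3 + 2 = 5

5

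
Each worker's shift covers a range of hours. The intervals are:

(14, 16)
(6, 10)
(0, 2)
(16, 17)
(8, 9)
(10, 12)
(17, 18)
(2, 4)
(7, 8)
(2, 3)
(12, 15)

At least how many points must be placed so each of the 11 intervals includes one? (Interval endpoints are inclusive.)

Sort by right endpoint; whenever an interval is uncovered, place a point at its right end.
Sorted: [0,2] [2,3] [2,4] [7,8] [8,9] [6,10] [10,12] [12,15] [14,16] [16,17] [17,18]
{[0,2],[2,3],[2,4]} hit by 2; {[7,8],[8,9],[6,10]} hit by 8; {[10,12],[12,15]} hit by 12; {[14,16],[16,17]} hit by 16; {[17,18]} hit by 18.
Points: 2, 8, 12, 16, 18 (5 total).

5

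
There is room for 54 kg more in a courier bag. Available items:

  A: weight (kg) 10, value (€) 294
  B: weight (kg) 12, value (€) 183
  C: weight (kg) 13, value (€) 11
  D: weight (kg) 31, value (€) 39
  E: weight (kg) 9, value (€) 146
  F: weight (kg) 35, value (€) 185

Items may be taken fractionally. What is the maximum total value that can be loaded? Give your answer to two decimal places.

Sort by value per unit weight and fill in that order.
Order: A (294/10=29.40) > E (146/9=16.22) > B (183/12=15.25) > F (185/35=5.29) > D (39/31=1.26) > C (11/13=0.85)
Fill: take A (10 @ 294) → take E (9 @ 146) → take B (12 @ 183) → take 23/35 of F → 121.57; 54/54 used.
Total value = 744.57

744.57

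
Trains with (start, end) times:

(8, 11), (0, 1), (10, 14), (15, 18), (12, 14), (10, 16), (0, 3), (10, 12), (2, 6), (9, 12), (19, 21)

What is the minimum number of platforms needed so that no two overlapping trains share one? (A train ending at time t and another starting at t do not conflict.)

5

starts: [0, 0, 2, 8, 9, 10, 10, 10, 12, 15, 19]
ends:   [1, 3, 6, 11, 12, 12, 14, 14, 16, 18, 21]
s0→1 s0→2 e1→1 s2→2 e3→1 e6→0 s8→1 s9→2 s10→3 s10→4 s10→5  — peak 5.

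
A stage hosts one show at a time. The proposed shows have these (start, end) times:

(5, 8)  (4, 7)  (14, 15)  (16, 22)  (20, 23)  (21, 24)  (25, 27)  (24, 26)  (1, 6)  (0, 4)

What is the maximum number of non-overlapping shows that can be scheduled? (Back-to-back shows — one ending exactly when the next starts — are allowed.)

Greedy by earliest finish: after sorting by end time, pick each interval compatible with the last pick.
Sorted by end: (0,4)  (1,6)  (4,7)  (5,8)  (14,15)  (16,22)  (20,23)  (21,24)  (24,26)  (25,27)
take (0,4); take (4,7); take (14,15); take (16,22); skip (20,23); skip (21,24); take (24,26).
Selected 5 shows.

5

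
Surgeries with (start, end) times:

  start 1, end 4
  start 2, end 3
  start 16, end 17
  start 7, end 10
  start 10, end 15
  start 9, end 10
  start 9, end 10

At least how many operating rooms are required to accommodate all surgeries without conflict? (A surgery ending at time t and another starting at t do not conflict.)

3

starts: [1, 2, 7, 9, 9, 10, 16]
ends:   [3, 4, 10, 10, 10, 15, 17]
s1→1 s2→2 e3→1 e4→0 s7→1 s9→2 s9→3  — peak 3.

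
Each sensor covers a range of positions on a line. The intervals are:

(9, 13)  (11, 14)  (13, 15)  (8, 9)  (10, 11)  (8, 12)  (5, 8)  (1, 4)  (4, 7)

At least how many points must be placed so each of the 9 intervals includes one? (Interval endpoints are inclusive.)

Process intervals by earliest right end; each time one isn't hit yet, stab at its right endpoint.
By right end: [1,4]  [4,7]  [5,8]  [8,9]  [10,11]  [8,12]  [9,13]  [11,14]  [13,15]
[1,4] uncovered → point at 4; [5,8] uncovered → point at 8; [10,11] uncovered → point at 11; [13,15] uncovered → point at 15.
Points: 4, 8, 11, 15 (4 total).

4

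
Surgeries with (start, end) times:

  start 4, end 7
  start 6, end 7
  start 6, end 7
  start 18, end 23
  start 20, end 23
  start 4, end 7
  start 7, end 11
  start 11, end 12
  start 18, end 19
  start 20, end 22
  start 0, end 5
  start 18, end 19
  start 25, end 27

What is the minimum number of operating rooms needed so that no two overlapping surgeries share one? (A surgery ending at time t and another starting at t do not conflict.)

starts: [0, 4, 4, 6, 6, 7, 11, 18, 18, 18, 20, 20, 25]
ends:   [5, 7, 7, 7, 7, 11, 12, 19, 19, 22, 23, 23, 27]
s0→1 s4→2 s4→3 e5→2 s6→3 s6→4  — peak 4.

4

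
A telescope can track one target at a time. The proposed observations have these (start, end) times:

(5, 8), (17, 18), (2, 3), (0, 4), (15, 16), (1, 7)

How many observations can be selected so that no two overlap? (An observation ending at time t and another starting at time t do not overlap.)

By end time: (2,3), (0,4), (1,7), (5,8), (15,16), (17,18).
Pick (2,3); next start ≥ 3 → (5,8); next start ≥ 8 → (15,16); next start ≥ 16 → (17,18).
Selected 4 observations.

4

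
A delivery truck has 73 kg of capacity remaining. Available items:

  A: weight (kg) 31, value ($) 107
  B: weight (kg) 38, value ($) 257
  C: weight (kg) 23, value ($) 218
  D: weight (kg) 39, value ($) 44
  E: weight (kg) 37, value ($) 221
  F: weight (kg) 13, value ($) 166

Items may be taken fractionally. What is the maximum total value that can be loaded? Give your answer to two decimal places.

634.24

Ratios (sorted): F 12.77, C 9.48, B 6.76, E 5.97, A 3.45, D 1.13
take F (13 @ 166); take C (23 @ 218); take 37/38 of B → 250.24. Capacity used 73/73.
Total value = 634.24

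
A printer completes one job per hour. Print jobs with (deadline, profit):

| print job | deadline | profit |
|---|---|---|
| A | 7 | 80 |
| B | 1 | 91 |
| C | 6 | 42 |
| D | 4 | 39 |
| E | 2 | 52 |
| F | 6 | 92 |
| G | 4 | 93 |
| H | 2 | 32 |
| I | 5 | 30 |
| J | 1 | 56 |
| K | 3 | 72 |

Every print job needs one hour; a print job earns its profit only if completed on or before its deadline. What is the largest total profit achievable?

Sort by profit descending; place each in the latest free slot ≤ its deadline.
By profit: G(d4,93), F(d6,92), B(d1,91), A(d7,80), K(d3,72), J(d1,56), E(d2,52), C(d6,42), D(d4,39), H(d2,32), I(d5,30)
G→slot 4; F→slot 6; B→slot 1; A→slot 7; K→slot 3; J skipped; E→slot 2; C→slot 5; D skipped; H skipped; I skipped.
Profit = 91 + 52 + 72 + 93 + 42 + 92 + 80 = 522

522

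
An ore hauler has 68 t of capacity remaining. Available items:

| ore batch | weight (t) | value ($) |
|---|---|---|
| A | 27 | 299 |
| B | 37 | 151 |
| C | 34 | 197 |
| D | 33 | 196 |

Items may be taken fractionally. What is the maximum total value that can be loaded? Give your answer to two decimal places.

Sort by value per unit weight and fill in that order.
Ratios (sorted): A 11.07, D 5.94, C 5.79, B 4.08
take A (27 @ 299); take D (33 @ 196); take 8/34 of C → 46.35. Capacity used 68/68.
Total value = 541.35

541.35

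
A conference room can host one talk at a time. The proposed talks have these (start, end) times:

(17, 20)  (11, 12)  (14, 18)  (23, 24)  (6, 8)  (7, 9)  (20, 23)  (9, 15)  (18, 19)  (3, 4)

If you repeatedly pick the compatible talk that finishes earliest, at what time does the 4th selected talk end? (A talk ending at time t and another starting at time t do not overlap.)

18

Greedy by earliest finish: after sorting by end time, pick each interval compatible with the last pick.
Sorted by end: (3,4)  (6,8)  (7,9)  (11,12)  (9,15)  (14,18)  (18,19)  (17,20)  (20,23)  (23,24)
take (3,4); take (6,8); take (11,12); take (14,18); take (18,19); take (20,23); take (23,24).
Selected: (3,4) (6,8) (11,12) (14,18) (18,19) (20,23) (23,24)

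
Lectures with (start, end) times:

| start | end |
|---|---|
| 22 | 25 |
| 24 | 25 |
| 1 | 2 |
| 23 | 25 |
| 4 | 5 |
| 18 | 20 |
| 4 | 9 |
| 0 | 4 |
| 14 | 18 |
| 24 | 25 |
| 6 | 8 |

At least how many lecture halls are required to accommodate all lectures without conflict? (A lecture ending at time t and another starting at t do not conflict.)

4

starts: [0, 1, 4, 4, 6, 14, 18, 22, 23, 24, 24]
ends:   [2, 4, 5, 8, 9, 18, 20, 25, 25, 25, 25]
s0→1 s1→2 e2→1 e4→0 s4→1 s4→2 e5→1 s6→2 e8→1 e9→0 s14→1 e18→0 s18→1 e20→0 s22→1 s23→2 s24→3 s24→4  — peak 4.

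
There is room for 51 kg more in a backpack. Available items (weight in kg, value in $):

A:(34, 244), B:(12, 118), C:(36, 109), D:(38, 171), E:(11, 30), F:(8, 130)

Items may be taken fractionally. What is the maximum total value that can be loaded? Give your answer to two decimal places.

470.47

Ratios (sorted): F 16.25, B 9.83, A 7.18, D 4.50, C 3.03, E 2.73
take F (8 @ 130); take B (12 @ 118); take 31/34 of A → 222.47. Capacity used 51/51.
Total value = 470.47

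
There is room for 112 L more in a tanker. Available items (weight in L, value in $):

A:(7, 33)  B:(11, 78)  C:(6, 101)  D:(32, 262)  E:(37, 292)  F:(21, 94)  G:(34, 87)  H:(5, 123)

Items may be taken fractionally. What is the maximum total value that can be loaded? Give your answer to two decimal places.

Sort by value per unit weight and fill in that order.
Order: H (123/5=24.60) > C (101/6=16.83) > D (262/32=8.19) > E (292/37=7.89) > B (78/11=7.09) > A (33/7=4.71) > F (94/21=4.48) > G (87/34=2.56)
Fill: take H (5 @ 123) → take C (6 @ 101) → take D (32 @ 262) → take E (37 @ 292) → take B (11 @ 78) → take A (7 @ 33) → take 14/21 of F → 62.67; 112/112 used.
Total value = 951.67

951.67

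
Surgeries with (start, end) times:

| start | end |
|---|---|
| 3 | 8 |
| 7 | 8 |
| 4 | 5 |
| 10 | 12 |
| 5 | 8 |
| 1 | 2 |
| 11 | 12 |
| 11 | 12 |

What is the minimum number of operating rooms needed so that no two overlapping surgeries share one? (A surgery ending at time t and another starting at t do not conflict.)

starts: [1, 3, 4, 5, 7, 10, 11, 11]
ends:   [2, 5, 8, 8, 8, 12, 12, 12]
s1→1 e2→0 s3→1 s4→2 e5→1 s5→2 s7→3  — peak 3.

3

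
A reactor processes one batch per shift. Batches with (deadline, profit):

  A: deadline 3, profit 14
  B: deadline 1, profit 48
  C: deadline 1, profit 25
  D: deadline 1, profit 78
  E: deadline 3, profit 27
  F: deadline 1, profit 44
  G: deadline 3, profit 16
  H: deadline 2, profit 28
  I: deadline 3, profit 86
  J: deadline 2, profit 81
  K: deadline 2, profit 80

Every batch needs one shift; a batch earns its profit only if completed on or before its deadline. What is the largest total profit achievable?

By profit: I(d3,86), J(d2,81), K(d2,80), D(d1,78), B(d1,48), F(d1,44), H(d2,28), E(d3,27), C(d1,25), G(d3,16), A(d3,14)
I→slot 3; J→slot 2; K→slot 1; D skipped; B skipped; F skipped; H skipped; E skipped; C skipped; G skipped; A skipped.
Profit = 80 + 81 + 86 = 247

247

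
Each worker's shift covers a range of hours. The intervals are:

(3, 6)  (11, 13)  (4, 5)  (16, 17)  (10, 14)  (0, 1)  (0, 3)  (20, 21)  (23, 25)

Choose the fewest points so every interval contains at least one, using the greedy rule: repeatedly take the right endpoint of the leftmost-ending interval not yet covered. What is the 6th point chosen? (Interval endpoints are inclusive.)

Sort by right endpoint; whenever an interval is uncovered, place a point at its right end.
Sorted: [0,1] [0,3] [4,5] [3,6] [11,13] [10,14] [16,17] [20,21] [23,25]
{[0,1],[0,3]} hit by 1; {[4,5],[3,6]} hit by 5; {[11,13],[10,14]} hit by 13; {[16,17]} hit by 17; {[20,21]} hit by 21; {[23,25]} hit by 25.
Points: 1, 5, 13, 17, 21, 25 (6 total).

25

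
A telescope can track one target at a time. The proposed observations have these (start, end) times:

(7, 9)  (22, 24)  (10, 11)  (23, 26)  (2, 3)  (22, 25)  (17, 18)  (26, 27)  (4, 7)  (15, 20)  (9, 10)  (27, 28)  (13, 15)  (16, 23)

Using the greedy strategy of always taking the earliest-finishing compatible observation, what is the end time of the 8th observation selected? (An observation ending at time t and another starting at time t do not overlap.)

24

Greedy by earliest finish: after sorting by end time, pick each interval compatible with the last pick.
By end time: (2,3), (4,7), (7,9), (9,10), (10,11), (13,15), (17,18), (15,20), (16,23), (22,24), (22,25), (23,26), (26,27), (27,28).
Pick (2,3); next start ≥ 3 → (4,7); next start ≥ 7 → (7,9); next start ≥ 9 → (9,10); next start ≥ 10 → (10,11); next start ≥ 11 → (13,15); next start ≥ 15 → (17,18); next start ≥ 18 → (22,24); next start ≥ 24 → (26,27); next start ≥ 27 → (27,28).
Selected: (2,3) (4,7) (7,9) (9,10) (10,11) (13,15) (17,18) (22,24) (26,27) (27,28)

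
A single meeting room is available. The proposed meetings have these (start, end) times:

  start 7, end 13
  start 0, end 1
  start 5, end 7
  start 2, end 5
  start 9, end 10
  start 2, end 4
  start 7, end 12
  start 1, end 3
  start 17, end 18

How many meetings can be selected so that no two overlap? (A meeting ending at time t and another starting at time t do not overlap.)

Order by finish time; keep every interval that doesn't clash with the previous kept one.
Sorted by end: (0,1)  (1,3)  (2,4)  (2,5)  (5,7)  (9,10)  (7,12)  (7,13)  (17,18)
take (0,1); take (1,3); skip (2,5); take (5,7); take (9,10); skip (7,13); take (17,18).
Selected 5 meetings.

5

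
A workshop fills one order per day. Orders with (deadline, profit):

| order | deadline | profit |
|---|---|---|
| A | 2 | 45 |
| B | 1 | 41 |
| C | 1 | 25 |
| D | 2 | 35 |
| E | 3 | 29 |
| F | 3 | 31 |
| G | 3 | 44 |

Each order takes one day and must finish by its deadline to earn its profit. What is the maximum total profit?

130

Sort by profit descending; place each in the latest free slot ≤ its deadline.
Profit order: A=45 G=44 B=41 D=35 F=31 E=29 C=25
Assign: A→slot 2, G→slot 3, B→slot 1, D skipped, F skipped, E skipped, C skipped.
Slots: [1:B] [2:A] [3:G]
Profit = 41 + 45 + 44 = 130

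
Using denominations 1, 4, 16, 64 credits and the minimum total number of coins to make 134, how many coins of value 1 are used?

2

134 − 2×64→6 − 1×4→2 − 2×1→0
Count of 1: 2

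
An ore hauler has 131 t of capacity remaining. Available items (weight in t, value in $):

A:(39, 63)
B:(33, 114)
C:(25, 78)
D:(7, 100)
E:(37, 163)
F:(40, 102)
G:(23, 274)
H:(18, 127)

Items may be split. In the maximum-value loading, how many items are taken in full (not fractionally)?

Greedy by value/weight ratio, highest first.
Order: D (100/7=14.29) > G (274/23=11.91) > H (127/18=7.06) > E (163/37=4.41) > B (114/33=3.45) > C (78/25=3.12) > F (102/40=2.55) > A (63/39=1.62)
Fill: take D (7 @ 100) → take G (23 @ 274) → take H (18 @ 127) → take E (37 @ 163) → take B (33 @ 114) → take 13/25 of C → 40.56; 131/131 used.
5 item(s) taken whole; one partial (take 13/25 of C).

5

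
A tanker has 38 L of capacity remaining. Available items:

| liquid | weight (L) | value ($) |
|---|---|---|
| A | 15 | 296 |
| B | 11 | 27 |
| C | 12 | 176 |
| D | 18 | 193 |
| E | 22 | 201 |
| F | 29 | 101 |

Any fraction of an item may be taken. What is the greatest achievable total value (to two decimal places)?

Sort by value per unit weight and fill in that order.
Order: A (296/15=19.73) > C (176/12=14.67) > D (193/18=10.72) > E (201/22=9.14) > F (101/29=3.48) > B (27/11=2.45)
Fill: take A (15 @ 296) → take C (12 @ 176) → take 11/18 of D → 117.94; 38/38 used.
Total value = 589.94

589.94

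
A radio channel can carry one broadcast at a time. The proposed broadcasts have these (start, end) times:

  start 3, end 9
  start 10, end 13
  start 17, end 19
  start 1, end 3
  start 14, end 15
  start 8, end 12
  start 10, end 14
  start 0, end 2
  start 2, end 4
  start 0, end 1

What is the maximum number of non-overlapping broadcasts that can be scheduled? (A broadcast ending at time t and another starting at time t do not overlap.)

Order by finish time; keep every interval that doesn't clash with the previous kept one.
By end time: (0,1), (0,2), (1,3), (2,4), (3,9), (8,12), (10,13), (10,14), (14,15), (17,19).
Pick (0,1); next start ≥ 1 → (1,3); next start ≥ 3 → (3,9); next start ≥ 9 → (10,13); next start ≥ 13 → (14,15); next start ≥ 15 → (17,19).
Selected 6 broadcasts.

6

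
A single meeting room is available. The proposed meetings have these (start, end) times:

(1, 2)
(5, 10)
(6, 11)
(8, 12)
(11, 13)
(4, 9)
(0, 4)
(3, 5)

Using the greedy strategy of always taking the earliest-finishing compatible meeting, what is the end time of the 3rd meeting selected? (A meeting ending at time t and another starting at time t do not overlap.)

10

Sorted by end: (1,2)  (0,4)  (3,5)  (4,9)  (5,10)  (6,11)  (8,12)  (11,13)
take (1,2); take (3,5); take (5,10); take (11,13).
Selected: (1,2) (3,5) (5,10) (11,13)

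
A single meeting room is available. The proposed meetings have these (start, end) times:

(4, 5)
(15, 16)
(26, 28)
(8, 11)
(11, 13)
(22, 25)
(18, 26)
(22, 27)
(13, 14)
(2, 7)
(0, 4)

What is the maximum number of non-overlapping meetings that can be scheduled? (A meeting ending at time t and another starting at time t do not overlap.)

8

Greedy by earliest finish: after sorting by end time, pick each interval compatible with the last pick.
By end time: (0,4), (4,5), (2,7), (8,11), (11,13), (13,14), (15,16), (22,25), (18,26), (22,27), (26,28).
Pick (0,4); next start ≥ 4 → (4,5); next start ≥ 5 → (8,11); next start ≥ 11 → (11,13); next start ≥ 13 → (13,14); next start ≥ 14 → (15,16); next start ≥ 16 → (22,25); next start ≥ 25 → (26,28).
Selected 8 meetings.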